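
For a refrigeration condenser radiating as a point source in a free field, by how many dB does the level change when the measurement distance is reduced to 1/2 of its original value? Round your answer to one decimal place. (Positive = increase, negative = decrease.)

+6.0 dB

Point-source spreading: ΔL = −20·log₁₀(r₂/r₁).
ΔL = −20·log₁₀(0.5) = +6.02 dB.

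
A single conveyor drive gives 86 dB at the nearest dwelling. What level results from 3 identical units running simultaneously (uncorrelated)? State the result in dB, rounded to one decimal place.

N identical incoherent sources raise the level by 10·log₁₀ N.
L_total = 86 + 10·log₁₀(3) = 86 + 4.771 = 90.77 dB.

90.8 dB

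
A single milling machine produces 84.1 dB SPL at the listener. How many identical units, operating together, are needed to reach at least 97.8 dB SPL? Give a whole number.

24

N identical sources give L₁ + 10·log₁₀ N, so require 10·log₁₀ N ≥ 97.8 − 84.1 = 13.7 dB.
N ≥ 10^(13.7/10) = 23.442, so N = 24.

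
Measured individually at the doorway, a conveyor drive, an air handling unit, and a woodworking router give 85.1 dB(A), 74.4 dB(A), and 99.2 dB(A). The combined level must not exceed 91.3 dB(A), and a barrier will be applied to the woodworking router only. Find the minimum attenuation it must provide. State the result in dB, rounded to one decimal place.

The untreated sources together contribute 10^(85.1/10) + 10^(74.4/10) = 3.511e+08, i.e. 85.45 dB(A).
To meet 91.3 dB(A) overall, the treated woodworking router may contribute at most 10^(91.3/10) − 3.511e+08 = 9.978e+08, i.e. 89.99 dB(A).
So the woodworking router must be reduced from 99.2 to 89.99 dB(A): IL = 9.21 dB.

9.2 dB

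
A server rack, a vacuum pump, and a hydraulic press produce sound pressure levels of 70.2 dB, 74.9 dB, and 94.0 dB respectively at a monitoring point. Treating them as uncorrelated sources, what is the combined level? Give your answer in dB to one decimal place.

Incoherent sources combine by intensity addition: L_total = 10·log₁₀(Σ 10^(L_i/10)).
Σ 10^(L/10) = 10^(70.2/10) + 10^(74.9/10) + 10^(94.0/10) = 2.553e+09.
L_total = 10·log₁₀(2.553e+09) = 94.07 dB.

94.1 dB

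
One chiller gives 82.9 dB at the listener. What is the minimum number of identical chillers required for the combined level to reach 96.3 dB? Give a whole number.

N identical sources give L₁ + 10·log₁₀ N, so require 10·log₁₀ N ≥ 96.3 − 82.9 = 13.4 dB.
N ≥ 10^(13.4/10) = 21.878, so N = 22.

22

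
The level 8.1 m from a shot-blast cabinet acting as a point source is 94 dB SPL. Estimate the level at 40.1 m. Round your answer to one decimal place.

Spherical spreading from a point source gives a 20·log₁₀(r₂/r₁) drop.
L₂ = 94 − 20·log₁₀(40.1/8.1) = 94 − 13.893 = 80.11 dB SPL.

80.1 dB SPL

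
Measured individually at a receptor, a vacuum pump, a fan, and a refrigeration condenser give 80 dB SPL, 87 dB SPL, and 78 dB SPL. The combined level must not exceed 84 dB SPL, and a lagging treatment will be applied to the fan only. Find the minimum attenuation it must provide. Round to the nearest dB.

8 dB

Fixed contribution from the other sources: Σ 10^(L/10) = 10^(80/10) + 10^(78/10) = 1.631e+08 (82.12 dB SPL).
To meet 84 dB SPL overall, the treated fan may contribute at most 10^(84/10) − 1.631e+08 = 8.809e+07, i.e. 79.45 dB SPL.
Required insertion loss = 87 − 79.45 = 7.55 dB.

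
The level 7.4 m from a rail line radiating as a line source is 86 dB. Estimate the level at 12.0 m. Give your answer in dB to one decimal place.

Line-source attenuation: ΔL = 10·log₁₀(r₂/r₁) = 10·log₁₀(12.0/7.4) = 2.099 dB.
L₂ = 86 − 10·log₁₀(12.0/7.4) = 86 − 2.099 = 83.90 dB.

83.9 dB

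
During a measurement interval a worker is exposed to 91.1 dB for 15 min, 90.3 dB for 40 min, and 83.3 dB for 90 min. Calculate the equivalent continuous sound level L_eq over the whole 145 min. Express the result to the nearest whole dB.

87 dB

The energy average is taken in the linear domain: L_eq = 10·log₁₀[(Σ tᵢ·10^(Lᵢ/10))/T], T = 145 min.
Σ tᵢ·10^(Lᵢ/10) = 15·10^(91.1/10) + 40·10^(90.3/10) + 90·10^(83.3/10) = 8.143e+10.
L_eq = 10·log₁₀(8.143e+10/145) = 87.49 dB.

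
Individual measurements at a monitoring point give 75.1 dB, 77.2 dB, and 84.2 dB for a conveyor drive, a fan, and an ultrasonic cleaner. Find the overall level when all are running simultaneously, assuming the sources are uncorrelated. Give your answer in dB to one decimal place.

85.4 dB

For uncorrelated sources the intensities add, so convert each level to linear form, sum, and take 10·log₁₀ of the total.
Σ 10^(L/10) = 10^(75.1/10) + 10^(77.2/10) + 10^(84.2/10) = 3.479e+08.
L_total = 10·log₁₀(3.479e+08) = 85.41 dB.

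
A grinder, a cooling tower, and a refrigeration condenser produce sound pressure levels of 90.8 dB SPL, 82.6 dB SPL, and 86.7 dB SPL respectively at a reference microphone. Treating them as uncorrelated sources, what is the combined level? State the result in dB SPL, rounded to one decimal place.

92.7 dB SPL

For uncorrelated sources the intensities add, so convert each level to linear form, sum, and take 10·log₁₀ of the total.
Σ 10^(L/10) = 10^(90.8/10) + 10^(82.6/10) + 10^(86.7/10) = 1.852e+09.
L_total = 10·log₁₀(1.852e+09) = 92.68 dB SPL.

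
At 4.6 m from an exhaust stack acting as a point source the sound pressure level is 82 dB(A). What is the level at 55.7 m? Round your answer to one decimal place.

Point-source attenuation: ΔL = 20·log₁₀(r₂/r₁) = 20·log₁₀(55.7/4.6) = 21.662 dB.
L₂ = 82 − 20·log₁₀(55.7/4.6) = 82 − 21.662 = 60.34 dB(A).

60.3 dB(A)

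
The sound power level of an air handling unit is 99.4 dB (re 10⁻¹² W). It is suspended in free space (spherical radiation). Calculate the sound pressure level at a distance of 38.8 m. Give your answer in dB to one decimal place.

Free-field spherical radiation: L_p = L_w − 10·log₁₀(4π·r²), r = 38.8 m.
4π·r² = 1.892e+04 m², 10·log₁₀ of that is 42.769 dB.
L_p = 99.4 − 42.769 = 56.63 dB.

56.6 dB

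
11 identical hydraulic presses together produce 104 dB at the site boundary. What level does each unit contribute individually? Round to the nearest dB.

94 dB

For N identical incoherent sources L_total = L₁ + 10·log₁₀ N, so L₁ = 104 − 10·log₁₀(11) = 104 − 10.414.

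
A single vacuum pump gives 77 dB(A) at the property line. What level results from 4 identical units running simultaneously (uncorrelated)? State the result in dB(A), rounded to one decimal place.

83.0 dB(A)

L_total = L₁ + 10·log₁₀ N for N identical incoherent sources.
L_total = 77 + 10·log₁₀(4) = 77 + 6.021 = 83.02 dB(A).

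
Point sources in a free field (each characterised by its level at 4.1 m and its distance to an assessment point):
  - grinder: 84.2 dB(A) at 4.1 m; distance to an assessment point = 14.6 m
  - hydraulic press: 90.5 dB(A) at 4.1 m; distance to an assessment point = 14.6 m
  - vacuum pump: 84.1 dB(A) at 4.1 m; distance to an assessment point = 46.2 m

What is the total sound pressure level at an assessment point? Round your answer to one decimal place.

80.5 dB(A)

Apply inverse-square spreading to bring every level to the receiver, then sum 10^(L/10).
grinder: 84.2 − 20·log₁₀(14.6/4.1) = 84.2 − 11.03 = 73.17 dB(A).
hydraulic press: 90.5 − 20·log₁₀(14.6/4.1) = 90.5 − 11.03 = 79.47 dB(A).
vacuum pump: 84.1 − 20·log₁₀(46.2/4.1) = 84.1 − 21.04 = 63.06 dB(A).
Σ 10^(L/10) = 1.113e+08 → L_total = 10·log₁₀(1.113e+08) = 80.46 dB(A).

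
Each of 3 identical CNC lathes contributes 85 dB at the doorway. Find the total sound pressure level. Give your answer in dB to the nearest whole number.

L_total = L₁ + 10·log₁₀ N for N identical incoherent sources.
L_total = 85 + 10·log₁₀(3) = 85 + 4.771 = 89.77 dB.

90 dB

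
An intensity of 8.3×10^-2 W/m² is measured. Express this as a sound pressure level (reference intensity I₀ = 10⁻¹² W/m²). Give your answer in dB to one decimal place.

109.2 dB

Dividing by I₀ shifts the exponent by 12: I/I₀ = 8.3×10^10.
L = 10·(0.9191 + 10) = 109.19 dB.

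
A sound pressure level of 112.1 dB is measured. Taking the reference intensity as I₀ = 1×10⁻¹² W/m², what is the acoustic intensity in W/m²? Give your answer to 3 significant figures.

0.162 W/m²

L = 10·log₁₀(I/I₀) ⇒ I = I₀·10^(L/10) = 10⁻¹² × 10^11.21.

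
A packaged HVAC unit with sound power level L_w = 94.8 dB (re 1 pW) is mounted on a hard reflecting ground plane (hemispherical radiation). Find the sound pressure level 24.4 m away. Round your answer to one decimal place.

59.1 dB

L_p = L_w − 10·log₁₀(2π·r²) with r = 24.4 m.
2π·r² = 3741 m², 10·log₁₀ of that is 35.730 dB.
L_p = 94.8 − 35.730 = 59.07 dB.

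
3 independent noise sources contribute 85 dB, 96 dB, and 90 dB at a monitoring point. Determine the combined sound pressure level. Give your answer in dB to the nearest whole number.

97 dB

For uncorrelated sources the intensities add, so convert each level to linear form, sum, and take 10·log₁₀ of the total.
Σ 10^(L/10) = 10^(85/10) + 10^(96/10) + 10^(90/10) = 5.297e+09.
L_total = 10·log₁₀(5.297e+09) = 97.24 dB.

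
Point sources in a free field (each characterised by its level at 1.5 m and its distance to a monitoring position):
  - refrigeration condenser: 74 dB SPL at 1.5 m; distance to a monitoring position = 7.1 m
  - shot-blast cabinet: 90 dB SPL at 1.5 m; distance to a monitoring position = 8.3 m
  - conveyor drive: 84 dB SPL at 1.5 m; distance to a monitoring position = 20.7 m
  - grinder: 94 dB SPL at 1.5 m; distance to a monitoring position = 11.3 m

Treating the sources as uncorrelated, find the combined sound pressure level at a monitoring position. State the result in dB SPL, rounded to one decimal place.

Apply inverse-square spreading to bring every level to the receiver, then sum 10^(L/10).
refrigeration condenser: 74 − 20·log₁₀(7.1/1.5) = 74 − 13.50 = 60.50 dB SPL.
shot-blast cabinet: 90 − 20·log₁₀(8.3/1.5) = 90 − 14.86 = 75.14 dB SPL.
conveyor drive: 84 − 20·log₁₀(20.7/1.5) = 84 − 22.80 = 61.20 dB SPL.
grinder: 94 − 20·log₁₀(11.3/1.5) = 94 − 17.54 = 76.46 dB SPL.
Σ 10^(L/10) = 7.936e+07 → L_total = 10·log₁₀(7.936e+07) = 79.00 dB SPL.

79.0 dB SPL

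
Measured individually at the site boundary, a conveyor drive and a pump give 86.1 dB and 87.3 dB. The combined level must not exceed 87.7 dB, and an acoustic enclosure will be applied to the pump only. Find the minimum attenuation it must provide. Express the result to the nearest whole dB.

The untreated sources together contribute 10^(86.1/10) = 4.074e+08, i.e. 86.10 dB.
The limit corresponds to 10^(87.7/10) = 5.888e+08; subtracting the fixed part leaves 1.815e+08 for the pump, i.e. 82.59 dB.
So the pump must be reduced from 87.3 to 82.59 dB: IL = 4.71 dB.

5 dB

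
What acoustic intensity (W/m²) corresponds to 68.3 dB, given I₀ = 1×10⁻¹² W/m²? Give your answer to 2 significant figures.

6.8e-06 W/m²

I/I₀ = 10^(68.3/10) = 6.761e+06, so I = 6.761e+06 × 10⁻¹² W/m².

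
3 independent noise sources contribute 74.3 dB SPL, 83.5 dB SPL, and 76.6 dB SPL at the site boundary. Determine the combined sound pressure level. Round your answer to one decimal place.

84.7 dB SPL

Incoherent sources combine by intensity addition: L_total = 10·log₁₀(Σ 10^(L_i/10)).
Σ 10^(L/10) = 10^(74.3/10) + 10^(83.5/10) + 10^(76.6/10) = 2.965e+08.
L_total = 10·log₁₀(2.965e+08) = 84.72 dB SPL.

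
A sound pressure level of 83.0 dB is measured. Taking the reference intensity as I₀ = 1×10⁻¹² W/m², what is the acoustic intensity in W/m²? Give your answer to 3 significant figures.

0.000200 W/m²

I/I₀ = 10^(83.0/10) = 1.995e+08, so I = 1.995e+08 × 10⁻¹² W/m².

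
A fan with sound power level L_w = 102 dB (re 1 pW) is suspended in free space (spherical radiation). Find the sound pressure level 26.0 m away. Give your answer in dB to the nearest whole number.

The power spreads over a sphere of area 4π·r², so L_p = L_w − 10·log₁₀(4π·r²).
4π·r² = 8495 m², 10·log₁₀ of that is 39.292 dB.
L_p = 102 − 39.292 = 62.71 dB.

63 dB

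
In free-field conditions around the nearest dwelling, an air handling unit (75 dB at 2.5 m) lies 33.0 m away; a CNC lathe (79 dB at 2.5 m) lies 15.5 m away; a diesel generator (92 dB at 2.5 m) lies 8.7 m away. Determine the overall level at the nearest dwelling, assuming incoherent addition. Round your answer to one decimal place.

Propagate each source to the receiver with L = L_ref − 20·log₁₀(r/r_ref), then add intensities.
air handling unit: 75 − 20·log₁₀(33.0/2.5) = 75 − 22.41 = 52.59 dB.
CNC lathe: 79 − 20·log₁₀(15.5/2.5) = 79 − 15.85 = 63.15 dB.
diesel generator: 92 − 20·log₁₀(8.7/2.5) = 92 − 10.83 = 81.17 dB.
Σ 10^(L/10) = 1.331e+08 → L_total = 10·log₁₀(1.331e+08) = 81.24 dB.

81.2 dB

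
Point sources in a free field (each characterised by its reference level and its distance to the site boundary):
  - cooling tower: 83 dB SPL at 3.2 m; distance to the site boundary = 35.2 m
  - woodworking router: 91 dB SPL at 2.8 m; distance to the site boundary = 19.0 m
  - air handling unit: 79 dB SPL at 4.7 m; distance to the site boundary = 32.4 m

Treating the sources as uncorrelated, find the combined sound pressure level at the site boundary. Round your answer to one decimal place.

74.9 dB SPL

First find each source's level at the receiver (point-source: −20·log₁₀(r/r_ref)), then combine on an intensity basis.
cooling tower: 83 − 20·log₁₀(35.2/3.2) = 83 − 20.83 = 62.17 dB SPL.
woodworking router: 91 − 20·log₁₀(19.0/2.8) = 91 − 16.63 = 74.37 dB SPL.
air handling unit: 79 − 20·log₁₀(32.4/4.7) = 79 − 16.77 = 62.23 dB SPL.
Σ 10^(L/10) = 3.066e+07 → L_total = 10·log₁₀(3.066e+07) = 74.87 dB SPL.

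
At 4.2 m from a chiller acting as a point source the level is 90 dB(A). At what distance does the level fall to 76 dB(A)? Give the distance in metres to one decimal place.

21.0 m

The 14.0 dB drop corresponds to a distance ratio of 10^(14.0/20) for a point source.
r₂ = 4.2·10^((90−76)/20) = 4.2·10^(14.0/20) = 21.05 m.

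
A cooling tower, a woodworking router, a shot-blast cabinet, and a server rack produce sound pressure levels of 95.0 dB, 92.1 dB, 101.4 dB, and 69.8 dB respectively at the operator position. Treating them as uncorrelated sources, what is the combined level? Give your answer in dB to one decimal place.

102.7 dB

Incoherent sources combine by intensity addition: L_total = 10·log₁₀(Σ 10^(L_i/10)).
Σ 10^(L/10) = 10^(95.0/10) + 10^(92.1/10) + 10^(101.4/10) + 10^(69.8/10) = 1.860e+10.
L_total = 10·log₁₀(1.860e+10) = 102.69 dB.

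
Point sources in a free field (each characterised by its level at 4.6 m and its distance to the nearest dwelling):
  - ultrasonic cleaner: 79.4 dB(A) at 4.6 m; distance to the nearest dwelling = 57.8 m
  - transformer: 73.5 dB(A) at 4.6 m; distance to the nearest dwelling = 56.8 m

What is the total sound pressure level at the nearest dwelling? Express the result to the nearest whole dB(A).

First find each source's level at the receiver (point-source: −20·log₁₀(r/r_ref)), then combine on an intensity basis.
ultrasonic cleaner: 79.4 − 20·log₁₀(57.8/4.6) = 79.4 − 21.98 = 57.42 dB(A).
transformer: 73.5 − 20·log₁₀(56.8/4.6) = 73.5 − 21.83 = 51.67 dB(A).
Σ 10^(L/10) = 6.985e+05 → L_total = 10·log₁₀(6.985e+05) = 58.44 dB(A).

58 dB(A)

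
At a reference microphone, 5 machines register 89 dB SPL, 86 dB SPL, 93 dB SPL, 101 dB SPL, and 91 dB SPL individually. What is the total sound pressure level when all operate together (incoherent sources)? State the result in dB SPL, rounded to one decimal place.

Incoherent sources combine by intensity addition: L_total = 10·log₁₀(Σ 10^(L_i/10)).
Σ 10^(L/10) = 10^(89/10) + 10^(86/10) + 10^(93/10) + 10^(101/10) + 10^(91/10) = 1.704e+10.
L_total = 10·log₁₀(1.704e+10) = 102.31 dB SPL.

102.3 dB SPL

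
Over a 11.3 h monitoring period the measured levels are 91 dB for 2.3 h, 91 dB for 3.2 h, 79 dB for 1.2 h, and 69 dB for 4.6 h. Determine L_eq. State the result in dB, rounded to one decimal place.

L_eq = 10·log₁₀[(1/T)·Σ tᵢ·10^(Lᵢ/10)] with T = 11.3 h.
Σ tᵢ·10^(Lᵢ/10) = 2.3·10^(91/10) + 3.2·10^(91/10) + 1.2·10^(79/10) + 4.6·10^(69/10) = 7.056e+09.
L_eq = 10·log₁₀(7.056e+09/11.3) = 87.95 dB.

88.0 dB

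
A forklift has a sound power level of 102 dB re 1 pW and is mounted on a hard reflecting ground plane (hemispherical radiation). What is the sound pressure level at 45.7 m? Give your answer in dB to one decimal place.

Free-field hemispherical radiation: L_p = L_w − 10·log₁₀(2π·r²), r = 45.7 m.
2π·r² = 1.312e+04 m², 10·log₁₀ of that is 41.180 dB.
L_p = 102 − 41.180 = 60.82 dB.

60.8 dB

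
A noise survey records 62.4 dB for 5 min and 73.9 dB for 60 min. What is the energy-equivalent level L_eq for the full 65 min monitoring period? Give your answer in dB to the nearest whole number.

L_eq = 10·log₁₀[(1/T)·Σ tᵢ·10^(Lᵢ/10)] with T = 65 min.
Σ tᵢ·10^(Lᵢ/10) = 5·10^(62.4/10) + 60·10^(73.9/10) = 1.482e+09.
L_eq = 10·log₁₀(1.482e+09/65) = 73.58 dB.

74 dB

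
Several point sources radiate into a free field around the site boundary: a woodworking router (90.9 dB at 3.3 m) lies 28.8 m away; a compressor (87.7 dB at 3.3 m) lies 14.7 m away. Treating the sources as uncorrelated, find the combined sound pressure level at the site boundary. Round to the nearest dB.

77 dB

Apply inverse-square spreading to bring every level to the receiver, then sum 10^(L/10).
woodworking router: 90.9 − 20·log₁₀(28.8/3.3) = 90.9 − 18.82 = 72.08 dB.
compressor: 87.7 − 20·log₁₀(14.7/3.3) = 87.7 − 12.98 = 74.72 dB.
Σ 10^(L/10) = 4.583e+07 → L_total = 10·log₁₀(4.583e+07) = 76.61 dB.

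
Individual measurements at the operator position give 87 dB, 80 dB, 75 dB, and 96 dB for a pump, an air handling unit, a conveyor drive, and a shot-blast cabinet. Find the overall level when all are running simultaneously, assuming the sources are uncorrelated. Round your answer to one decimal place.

Incoherent sources combine by intensity addition: L_total = 10·log₁₀(Σ 10^(L_i/10)).
Σ 10^(L/10) = 10^(87/10) + 10^(80/10) + 10^(75/10) + 10^(96/10) = 4.614e+09.
L_total = 10·log₁₀(4.614e+09) = 96.64 dB.

96.6 dB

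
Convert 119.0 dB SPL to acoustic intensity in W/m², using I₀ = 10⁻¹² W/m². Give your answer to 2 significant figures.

I = I₀·10^(L/10) = 10⁻¹² × 10^(119.0/10) = 10^(-0.100).

0.79 W/m²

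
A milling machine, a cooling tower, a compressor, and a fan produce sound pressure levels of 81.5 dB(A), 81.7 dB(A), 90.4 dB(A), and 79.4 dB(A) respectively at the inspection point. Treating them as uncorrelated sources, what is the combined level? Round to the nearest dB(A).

For uncorrelated sources the intensities add, so convert each level to linear form, sum, and take 10·log₁₀ of the total.
Σ 10^(L/10) = 10^(81.5/10) + 10^(81.7/10) + 10^(90.4/10) + 10^(79.4/10) = 1.473e+09.
L_total = 10·log₁₀(1.473e+09) = 91.68 dB(A).

92 dB(A)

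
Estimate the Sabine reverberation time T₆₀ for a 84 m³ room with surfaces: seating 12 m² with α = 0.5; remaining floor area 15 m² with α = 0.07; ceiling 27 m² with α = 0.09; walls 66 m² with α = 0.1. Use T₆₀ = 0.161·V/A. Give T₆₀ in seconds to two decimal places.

0.84 s

A = Σ Sᵢαᵢ = 12·0.5 + 15·0.07 + 27·0.09 + 66·0.1 = 16.08 m².
T₆₀ = 0.161·V/A = 0.161·84/16.08 = 0.841 s.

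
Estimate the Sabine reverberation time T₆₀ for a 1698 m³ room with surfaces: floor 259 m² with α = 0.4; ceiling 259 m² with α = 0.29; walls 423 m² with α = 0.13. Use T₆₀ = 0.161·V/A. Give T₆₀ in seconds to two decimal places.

A = Σ Sᵢαᵢ = 259·0.4 + 259·0.29 + 423·0.13 = 233.70 m².
T₆₀ = 0.161 × 1698 / 233.70 = 1.170 s.

1.17 s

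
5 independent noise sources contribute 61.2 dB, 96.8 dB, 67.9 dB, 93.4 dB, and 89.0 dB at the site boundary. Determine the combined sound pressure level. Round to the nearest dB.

99 dB

For uncorrelated sources the intensities add, so convert each level to linear form, sum, and take 10·log₁₀ of the total.
Σ 10^(L/10) = 10^(61.2/10) + 10^(96.8/10) + 10^(67.9/10) + 10^(93.4/10) + 10^(89.0/10) = 7.776e+09.
L_total = 10·log₁₀(7.776e+09) = 98.91 dB.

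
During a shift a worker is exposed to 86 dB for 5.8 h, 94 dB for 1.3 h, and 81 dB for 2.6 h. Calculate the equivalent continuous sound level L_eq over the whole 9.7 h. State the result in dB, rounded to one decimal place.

87.8 dB

L_eq = 10·log₁₀[(1/T)·Σ tᵢ·10^(Lᵢ/10)] with T = 9.7 h.
Σ tᵢ·10^(Lᵢ/10) = 5.8·10^(86/10) + 1.3·10^(94/10) + 2.6·10^(81/10) = 5.902e+09.
L_eq = 10·log₁₀(5.902e+09/9.7) = 87.84 dB.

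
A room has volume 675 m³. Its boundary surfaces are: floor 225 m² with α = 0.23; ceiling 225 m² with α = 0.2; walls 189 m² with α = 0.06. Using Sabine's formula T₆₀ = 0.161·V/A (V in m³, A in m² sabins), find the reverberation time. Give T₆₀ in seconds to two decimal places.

1.01 s

Summing Sᵢαᵢ: 225·0.23 + 225·0.2 + 189·0.06 = 108.09 m².
T₆₀ = 0.161·V/A = 0.161·675/108.09 = 1.005 s.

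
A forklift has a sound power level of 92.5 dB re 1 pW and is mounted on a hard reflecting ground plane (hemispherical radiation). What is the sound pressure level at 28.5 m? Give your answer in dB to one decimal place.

The power spreads over a hemisphere of area 2π·r², so L_p = L_w − 10·log₁₀(2π·r²).
2π·r² = 5104 m², 10·log₁₀ of that is 37.079 dB.
L_p = 92.5 − 37.079 = 55.42 dB.

55.4 dB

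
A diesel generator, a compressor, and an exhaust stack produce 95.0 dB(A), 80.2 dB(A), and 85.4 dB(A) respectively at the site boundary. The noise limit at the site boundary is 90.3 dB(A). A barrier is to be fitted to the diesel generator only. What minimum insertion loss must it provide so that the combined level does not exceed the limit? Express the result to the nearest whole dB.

7 dB

Fixed contribution from the other sources: Σ 10^(L/10) = 10^(80.2/10) + 10^(85.4/10) = 4.514e+08 (86.55 dB(A)).
The limit corresponds to 10^(90.3/10) = 1.072e+09; subtracting the fixed part leaves 6.201e+08 for the diesel generator, i.e. 87.92 dB(A).
Required insertion loss = 95.0 − 87.92 = 7.08 dB.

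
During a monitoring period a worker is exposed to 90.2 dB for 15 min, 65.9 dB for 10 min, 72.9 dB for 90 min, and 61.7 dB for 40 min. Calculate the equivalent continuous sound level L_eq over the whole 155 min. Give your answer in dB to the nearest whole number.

The energy average is taken in the linear domain: L_eq = 10·log₁₀[(Σ tᵢ·10^(Lᵢ/10))/T], T = 155 min.
Σ tᵢ·10^(Lᵢ/10) = 15·10^(90.2/10) + 10·10^(65.9/10) + 90·10^(72.9/10) + 40·10^(61.7/10) = 1.756e+10.
L_eq = 10·log₁₀(1.756e+10/155) = 80.54 dB.

81 dB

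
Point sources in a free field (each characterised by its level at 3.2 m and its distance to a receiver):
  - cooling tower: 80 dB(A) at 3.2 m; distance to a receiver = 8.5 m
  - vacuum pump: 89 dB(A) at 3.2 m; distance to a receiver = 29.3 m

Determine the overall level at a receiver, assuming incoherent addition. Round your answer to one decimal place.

73.7 dB(A)

First find each source's level at the receiver (point-source: −20·log₁₀(r/r_ref)), then combine on an intensity basis.
cooling tower: 80 − 20·log₁₀(8.5/3.2) = 80 − 8.49 = 71.51 dB(A).
vacuum pump: 89 − 20·log₁₀(29.3/3.2) = 89 − 19.23 = 69.77 dB(A).
Σ 10^(L/10) = 2.365e+07 → L_total = 10·log₁₀(2.365e+07) = 73.74 dB(A).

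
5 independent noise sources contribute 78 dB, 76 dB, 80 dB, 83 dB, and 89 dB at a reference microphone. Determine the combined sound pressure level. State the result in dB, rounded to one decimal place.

Incoherent sources combine by intensity addition: L_total = 10·log₁₀(Σ 10^(L_i/10)).
Σ 10^(L/10) = 10^(78/10) + 10^(76/10) + 10^(80/10) + 10^(83/10) + 10^(89/10) = 1.197e+09.
L_total = 10·log₁₀(1.197e+09) = 90.78 dB.

90.8 dB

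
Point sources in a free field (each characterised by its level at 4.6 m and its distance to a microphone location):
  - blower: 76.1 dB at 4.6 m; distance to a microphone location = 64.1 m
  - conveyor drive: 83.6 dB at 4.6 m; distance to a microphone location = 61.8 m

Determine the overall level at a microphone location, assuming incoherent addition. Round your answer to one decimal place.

61.7 dB

Propagate each source to the receiver with L = L_ref − 20·log₁₀(r/r_ref), then add intensities.
blower: 76.1 − 20·log₁₀(64.1/4.6) = 76.1 − 22.88 = 53.22 dB.
conveyor drive: 83.6 − 20·log₁₀(61.8/4.6) = 83.6 − 22.56 = 61.04 dB.
Σ 10^(L/10) = 1.479e+06 → L_total = 10·log₁₀(1.479e+06) = 61.70 dB.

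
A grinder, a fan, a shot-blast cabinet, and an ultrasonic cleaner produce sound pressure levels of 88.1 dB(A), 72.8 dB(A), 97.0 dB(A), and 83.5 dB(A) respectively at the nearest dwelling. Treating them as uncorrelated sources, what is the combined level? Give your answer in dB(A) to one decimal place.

Incoherent sources combine by intensity addition: L_total = 10·log₁₀(Σ 10^(L_i/10)).
Σ 10^(L/10) = 10^(88.1/10) + 10^(72.8/10) + 10^(97.0/10) + 10^(83.5/10) = 5.900e+09.
L_total = 10·log₁₀(5.900e+09) = 97.71 dB(A).

97.7 dB(A)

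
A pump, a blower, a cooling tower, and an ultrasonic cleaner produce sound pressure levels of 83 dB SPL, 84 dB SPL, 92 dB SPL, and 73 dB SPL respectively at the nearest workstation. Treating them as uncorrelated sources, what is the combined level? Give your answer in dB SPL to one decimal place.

For uncorrelated sources the intensities add, so convert each level to linear form, sum, and take 10·log₁₀ of the total.
Σ 10^(L/10) = 10^(83/10) + 10^(84/10) + 10^(92/10) + 10^(73/10) = 2.056e+09.
L_total = 10·log₁₀(2.056e+09) = 93.13 dB SPL.

93.1 dB SPL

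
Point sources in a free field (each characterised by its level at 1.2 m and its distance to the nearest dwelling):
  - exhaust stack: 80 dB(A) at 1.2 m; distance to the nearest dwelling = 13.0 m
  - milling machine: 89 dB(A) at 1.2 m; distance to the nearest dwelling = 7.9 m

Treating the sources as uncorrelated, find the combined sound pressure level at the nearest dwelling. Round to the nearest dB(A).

73 dB(A)

Apply inverse-square spreading to bring every level to the receiver, then sum 10^(L/10).
exhaust stack: 80 − 20·log₁₀(13.0/1.2) = 80 − 20.70 = 59.30 dB(A).
milling machine: 89 − 20·log₁₀(7.9/1.2) = 89 − 16.37 = 72.63 dB(A).
Σ 10^(L/10) = 1.918e+07 → L_total = 10·log₁₀(1.918e+07) = 72.83 dB(A).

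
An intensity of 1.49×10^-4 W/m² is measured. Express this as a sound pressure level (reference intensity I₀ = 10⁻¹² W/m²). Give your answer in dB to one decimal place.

I/I₀ = 1.49×10^-4/10⁻¹² = 1.49×10^8, and L = 10·log₁₀(I/I₀).
L = 10·(0.1732 + 8) = 81.73 dB.

81.7 dB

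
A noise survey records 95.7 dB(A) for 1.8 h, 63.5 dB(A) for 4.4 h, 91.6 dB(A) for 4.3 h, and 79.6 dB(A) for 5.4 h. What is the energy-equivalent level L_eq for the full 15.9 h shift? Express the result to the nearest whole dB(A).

L_eq = 10·log₁₀[(1/T)·Σ tᵢ·10^(Lᵢ/10)] with T = 15.9 h.
Σ tᵢ·10^(Lᵢ/10) = 1.8·10^(95.7/10) + 4.4·10^(63.5/10) + 4.3·10^(91.6/10) + 5.4·10^(79.6/10) = 1.341e+10.
L_eq = 10·log₁₀(1.341e+10/15.9) = 89.26 dB(A).

89 dB(A)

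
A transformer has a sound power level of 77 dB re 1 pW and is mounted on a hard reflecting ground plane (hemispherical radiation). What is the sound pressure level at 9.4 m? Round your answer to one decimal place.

The power spreads over a hemisphere of area 2π·r², so L_p = L_w − 10·log₁₀(2π·r²).
2π·r² = 555.2 m², 10·log₁₀ of that is 27.444 dB.
L_p = 77 − 27.444 = 49.56 dB.

49.6 dB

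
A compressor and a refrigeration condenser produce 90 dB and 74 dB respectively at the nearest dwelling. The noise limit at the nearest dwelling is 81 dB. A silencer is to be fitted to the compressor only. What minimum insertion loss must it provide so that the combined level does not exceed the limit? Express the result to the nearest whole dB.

Everything except the compressor sums to 10^(74/10) = 2.512e+07 in linear terms, 74.00 dB.
To meet 81 dB overall, the treated compressor may contribute at most 10^(81/10) − 2.512e+07 = 1.008e+08, i.e. 80.03 dB.
So the compressor must be reduced from 90 to 80.03 dB: IL = 9.97 dB.

10 dB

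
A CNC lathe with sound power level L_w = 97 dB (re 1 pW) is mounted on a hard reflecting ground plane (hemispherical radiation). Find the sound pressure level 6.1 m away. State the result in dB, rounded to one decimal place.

Free-field hemispherical radiation: L_p = L_w − 10·log₁₀(2π·r²), r = 6.1 m.
2π·r² = 233.8 m², 10·log₁₀ of that is 23.688 dB.
L_p = 97 − 23.688 = 73.31 dB.

73.3 dB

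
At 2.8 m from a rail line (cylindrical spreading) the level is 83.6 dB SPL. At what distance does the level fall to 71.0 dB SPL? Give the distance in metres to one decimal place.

For a line source L₁ − L₂ = 10·log₁₀(r₂/r₁), so r₂ = r₁·10^((L₁−L₂)/10).
r₂ = 2.8·10^((83.6−71.0)/10) = 2.8·10^(12.6/10) = 50.95 m.

51.0 m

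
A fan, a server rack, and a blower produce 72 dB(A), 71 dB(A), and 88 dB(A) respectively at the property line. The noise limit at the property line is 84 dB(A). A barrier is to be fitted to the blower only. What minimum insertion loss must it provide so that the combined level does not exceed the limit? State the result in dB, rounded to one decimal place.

The untreated sources together contribute 10^(72/10) + 10^(71/10) = 2.844e+07, i.e. 74.54 dB(A).
The limit corresponds to 10^(84/10) = 2.512e+08; subtracting the fixed part leaves 2.228e+08 for the blower, i.e. 83.48 dB(A).
So the blower must be reduced from 88 to 83.48 dB(A): IL = 4.52 dB.

4.5 dB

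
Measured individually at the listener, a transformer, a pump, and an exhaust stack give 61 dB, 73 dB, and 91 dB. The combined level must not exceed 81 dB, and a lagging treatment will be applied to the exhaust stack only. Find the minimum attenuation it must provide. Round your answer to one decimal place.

Fixed contribution from the other sources: Σ 10^(L/10) = 10^(61/10) + 10^(73/10) = 2.121e+07 (73.27 dB).
The limit corresponds to 10^(81/10) = 1.259e+08; subtracting the fixed part leaves 1.047e+08 for the exhaust stack, i.e. 80.20 dB.
Required insertion loss = 91 − 80.20 = 10.80 dB.

10.8 dB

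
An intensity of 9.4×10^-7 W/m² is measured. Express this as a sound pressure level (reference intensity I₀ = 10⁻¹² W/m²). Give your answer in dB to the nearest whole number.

Dividing by I₀ shifts the exponent by 12: I/I₀ = 9.4×10^5.
L = 10·(0.9731 + 5) = 59.73 dB.

60 dB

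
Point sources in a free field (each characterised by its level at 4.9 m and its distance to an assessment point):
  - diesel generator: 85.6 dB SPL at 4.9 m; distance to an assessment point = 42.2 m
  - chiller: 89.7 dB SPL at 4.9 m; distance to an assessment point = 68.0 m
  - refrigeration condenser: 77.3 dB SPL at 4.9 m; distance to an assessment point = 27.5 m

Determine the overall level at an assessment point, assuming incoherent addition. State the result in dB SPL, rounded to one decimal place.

Apply inverse-square spreading to bring every level to the receiver, then sum 10^(L/10).
diesel generator: 85.6 − 20·log₁₀(42.2/4.9) = 85.6 − 18.70 = 66.90 dB SPL.
chiller: 89.7 − 20·log₁₀(68.0/4.9) = 89.7 − 22.85 = 66.85 dB SPL.
refrigeration condenser: 77.3 − 20·log₁₀(27.5/4.9) = 77.3 − 14.98 = 62.32 dB SPL.
Σ 10^(L/10) = 1.145e+07 → L_total = 10·log₁₀(1.145e+07) = 70.59 dB SPL.

70.6 dB SPL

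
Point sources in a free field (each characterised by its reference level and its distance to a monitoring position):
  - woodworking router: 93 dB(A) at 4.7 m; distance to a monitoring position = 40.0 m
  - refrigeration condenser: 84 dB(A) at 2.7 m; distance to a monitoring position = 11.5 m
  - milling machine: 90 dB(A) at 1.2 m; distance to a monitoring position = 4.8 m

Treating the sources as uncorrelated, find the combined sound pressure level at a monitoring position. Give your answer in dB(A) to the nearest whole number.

Apply inverse-square spreading to bring every level to the receiver, then sum 10^(L/10).
woodworking router: 93 − 20·log₁₀(40.0/4.7) = 93 − 18.60 = 74.40 dB(A).
refrigeration condenser: 84 − 20·log₁₀(11.5/2.7) = 84 − 12.59 = 71.41 dB(A).
milling machine: 90 − 20·log₁₀(4.8/1.2) = 90 − 12.04 = 77.96 dB(A).
Σ 10^(L/10) = 1.039e+08 → L_total = 10·log₁₀(1.039e+08) = 80.17 dB(A).

80 dB(A)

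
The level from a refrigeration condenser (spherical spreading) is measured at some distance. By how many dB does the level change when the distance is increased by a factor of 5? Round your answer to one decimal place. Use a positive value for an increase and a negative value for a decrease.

Point-source spreading: ΔL = −20·log₁₀(r₂/r₁).
ΔL = −20·log₁₀(5) = -13.98 dB.

-14.0 dB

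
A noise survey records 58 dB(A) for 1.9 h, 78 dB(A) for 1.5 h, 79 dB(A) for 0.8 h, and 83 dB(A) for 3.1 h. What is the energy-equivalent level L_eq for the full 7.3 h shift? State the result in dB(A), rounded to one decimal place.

80.3 dB(A)

Weight each interval's intensity by its duration and average over T = 7.3 h:
Σ tᵢ·10^(Lᵢ/10) = 1.9·10^(58/10) + 1.5·10^(78/10) + 0.8·10^(79/10) + 3.1·10^(83/10) = 7.779e+08.
L_eq = 10·log₁₀(7.779e+08/7.3) = 80.28 dB(A).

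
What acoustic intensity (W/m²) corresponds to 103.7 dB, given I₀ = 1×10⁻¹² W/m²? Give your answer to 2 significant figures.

0.023 W/m²

I = I₀·10^(L/10) = 10⁻¹² × 10^(103.7/10) = 10^(-1.630).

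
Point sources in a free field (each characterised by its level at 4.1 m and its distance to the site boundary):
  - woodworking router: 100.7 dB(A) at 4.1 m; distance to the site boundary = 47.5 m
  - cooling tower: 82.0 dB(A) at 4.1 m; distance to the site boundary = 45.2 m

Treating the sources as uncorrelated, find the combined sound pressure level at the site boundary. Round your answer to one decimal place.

Apply inverse-square spreading to bring every level to the receiver, then sum 10^(L/10).
woodworking router: 100.7 − 20·log₁₀(47.5/4.1) = 100.7 − 21.28 = 79.42 dB(A).
cooling tower: 82.0 − 20·log₁₀(45.2/4.1) = 82.0 − 20.85 = 61.15 dB(A).
Σ 10^(L/10) = 8.884e+07 → L_total = 10·log₁₀(8.884e+07) = 79.49 dB(A).

79.5 dB(A)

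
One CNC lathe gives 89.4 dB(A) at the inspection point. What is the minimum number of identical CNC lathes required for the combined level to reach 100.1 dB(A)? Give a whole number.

N identical sources give L₁ + 10·log₁₀ N, so require 10·log₁₀ N ≥ 100.1 − 89.4 = 10.7 dB.
N ≥ 10^(10.7/10) = 11.749, so N = 12.

12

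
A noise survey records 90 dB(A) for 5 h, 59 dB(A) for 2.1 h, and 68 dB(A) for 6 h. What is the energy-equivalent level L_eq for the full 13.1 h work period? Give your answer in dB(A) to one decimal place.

The energy average is taken in the linear domain: L_eq = 10·log₁₀[(Σ tᵢ·10^(Lᵢ/10))/T], T = 13.1 h.
Σ tᵢ·10^(Lᵢ/10) = 5·10^(90/10) + 2.1·10^(59/10) + 6·10^(68/10) = 5.040e+09.
L_eq = 10·log₁₀(5.040e+09/13.1) = 85.85 dB(A).

85.9 dB(A)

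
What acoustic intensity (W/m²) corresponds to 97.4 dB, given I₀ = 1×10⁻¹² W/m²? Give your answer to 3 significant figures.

0.00550 W/m²

I = I₀·10^(L/10) = 10⁻¹² × 10^(97.4/10) = 10^(-2.260).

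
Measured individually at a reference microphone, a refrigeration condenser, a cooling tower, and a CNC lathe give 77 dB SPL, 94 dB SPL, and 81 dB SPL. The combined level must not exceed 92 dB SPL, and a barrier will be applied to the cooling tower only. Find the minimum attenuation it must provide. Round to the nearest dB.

3 dB

Fixed contribution from the other sources: Σ 10^(L/10) = 10^(77/10) + 10^(81/10) = 1.760e+08 (82.46 dB SPL).
The limit corresponds to 10^(92/10) = 1.585e+09; subtracting the fixed part leaves 1.409e+09 for the cooling tower, i.e. 91.49 dB SPL.
So the cooling tower must be reduced from 94 to 91.49 dB SPL: IL = 2.51 dB.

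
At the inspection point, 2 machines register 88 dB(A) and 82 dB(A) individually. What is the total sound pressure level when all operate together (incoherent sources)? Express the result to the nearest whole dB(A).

Incoherent sources combine by intensity addition: L_total = 10·log₁₀(Σ 10^(L_i/10)).
Σ 10^(L/10) = 10^(88/10) + 10^(82/10) = 7.894e+08.
L_total = 10·log₁₀(7.894e+08) = 88.97 dB(A).

89 dB(A)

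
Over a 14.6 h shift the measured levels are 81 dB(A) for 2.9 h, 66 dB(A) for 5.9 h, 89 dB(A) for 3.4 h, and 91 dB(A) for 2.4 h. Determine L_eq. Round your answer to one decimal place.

Weight each interval's intensity by its duration and average over T = 14.6 h:
Σ tᵢ·10^(Lᵢ/10) = 2.9·10^(81/10) + 5.9·10^(66/10) + 3.4·10^(89/10) + 2.4·10^(91/10) = 6.111e+09.
L_eq = 10·log₁₀(6.111e+09/14.6) = 86.22 dB(A).

86.2 dB(A)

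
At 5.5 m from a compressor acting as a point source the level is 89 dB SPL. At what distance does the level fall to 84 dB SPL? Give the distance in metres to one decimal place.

For a point source L₁ − L₂ = 20·log₁₀(r₂/r₁), so r₂ = r₁·10^((L₁−L₂)/20).
r₂ = 5.5·10^((89−84)/20) = 5.5·10^(5.0/20) = 9.78 m.

9.8 m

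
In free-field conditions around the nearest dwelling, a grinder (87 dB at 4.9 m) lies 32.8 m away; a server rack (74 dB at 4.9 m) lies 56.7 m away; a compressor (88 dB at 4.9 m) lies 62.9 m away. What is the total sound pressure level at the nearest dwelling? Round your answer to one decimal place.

71.8 dB

First find each source's level at the receiver (point-source: −20·log₁₀(r/r_ref)), then combine on an intensity basis.
grinder: 87 − 20·log₁₀(32.8/4.9) = 87 − 16.51 = 70.49 dB.
server rack: 74 − 20·log₁₀(56.7/4.9) = 74 − 21.27 = 52.73 dB.
compressor: 88 − 20·log₁₀(62.9/4.9) = 88 − 22.17 = 65.83 dB.
Σ 10^(L/10) = 1.520e+07 → L_total = 10·log₁₀(1.520e+07) = 71.82 dB.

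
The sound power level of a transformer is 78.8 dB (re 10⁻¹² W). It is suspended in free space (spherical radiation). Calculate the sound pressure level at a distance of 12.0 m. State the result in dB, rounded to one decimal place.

46.2 dB

The power spreads over a sphere of area 4π·r², so L_p = L_w − 10·log₁₀(4π·r²).
4π·r² = 1810 m², 10·log₁₀ of that is 32.576 dB.
L_p = 78.8 − 32.576 = 46.22 dB.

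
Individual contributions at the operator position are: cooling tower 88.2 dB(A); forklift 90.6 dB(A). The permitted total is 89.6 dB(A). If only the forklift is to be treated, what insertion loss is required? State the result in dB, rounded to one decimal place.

The untreated sources together contribute 10^(88.2/10) = 6.607e+08, i.e. 88.20 dB(A).
The limit corresponds to 10^(89.6/10) = 9.120e+08; subtracting the fixed part leaves 2.513e+08 for the forklift, i.e. 84.00 dB(A).
Required insertion loss = 90.6 − 84.00 = 6.60 dB.

6.6 dB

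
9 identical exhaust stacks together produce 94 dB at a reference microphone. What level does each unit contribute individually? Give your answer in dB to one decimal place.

84.5 dB

Dividing the total intensity by 9 lowers the level by 10·log₁₀ 9 = 9.542 dB: L₁ = 94 − 9.542.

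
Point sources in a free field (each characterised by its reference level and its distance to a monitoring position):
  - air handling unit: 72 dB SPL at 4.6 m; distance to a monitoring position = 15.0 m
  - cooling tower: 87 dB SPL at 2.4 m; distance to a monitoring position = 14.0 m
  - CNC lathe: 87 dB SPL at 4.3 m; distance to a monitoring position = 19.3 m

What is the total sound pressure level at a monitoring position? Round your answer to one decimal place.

76.1 dB SPL

Propagate each source to the receiver with L = L_ref − 20·log₁₀(r/r_ref), then add intensities.
air handling unit: 72 − 20·log₁₀(15.0/4.6) = 72 − 10.27 = 61.73 dB SPL.
cooling tower: 87 − 20·log₁₀(14.0/2.4) = 87 − 15.32 = 71.68 dB SPL.
CNC lathe: 87 − 20·log₁₀(19.3/4.3) = 87 − 13.04 = 73.96 dB SPL.
Σ 10^(L/10) = 4.110e+07 → L_total = 10·log₁₀(4.110e+07) = 76.14 dB SPL.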